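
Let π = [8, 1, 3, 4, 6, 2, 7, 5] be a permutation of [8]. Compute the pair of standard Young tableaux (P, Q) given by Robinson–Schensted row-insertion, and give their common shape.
P = [1, 2, 4, 5, 7] / [3, 6] / [8];  Q = [1, 3, 4, 5, 7] / [2, 8] / [6];  common shape = (5, 2, 1)

Row-insert the values π_1, π_2, … into P one at a time, bumping the leftmost entry strictly greater than the inserted value down to the next row. The recording tableau Q records, in position (i, j), the step at which that cell was added to P.
  Insert 8 (step 1): P = [8];  Q = [1]
  Insert 1 (step 2): P = [1] / [8];  Q = [1] / [2]
  Insert 3 (step 3): P = [1, 3] / [8];  Q = [1, 3] / [2]
  Insert 4 (step 4): P = [1, 3, 4] / [8];  Q = [1, 3, 4] / [2]
  Insert 6 (step 5): P = [1, 3, 4, 6] / [8];  Q = [1, 3, 4, 5] / [2]
  Insert 2 (step 6): P = [1, 2, 4, 6] / [3] / [8];  Q = [1, 3, 4, 5] / [2] / [6]
  Insert 7 (step 7): P = [1, 2, 4, 6, 7] / [3] / [8];  Q = [1, 3, 4, 5, 7] / [2] / [6]
  Insert 5 (step 8): P = [1, 2, 4, 5, 7] / [3, 6] / [8];  Q = [1, 3, 4, 5, 7] / [2, 8] / [6]
Final shape: (5, 2, 1).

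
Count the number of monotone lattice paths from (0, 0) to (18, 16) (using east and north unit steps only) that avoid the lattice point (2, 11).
Number of paths = 2202374208

Total paths from (0, 0) to (18, 16): C(34, 18) = 2203961430. Paths through (2, 11): (paths (0, 0) → (2, 11)) × (paths (2, 11) → (18, 16)) = C(13, 2) · C(21, 16) = 78 · 20349 = 1587222. Avoidance count = 2203961430 − 1587222 = 2202374208.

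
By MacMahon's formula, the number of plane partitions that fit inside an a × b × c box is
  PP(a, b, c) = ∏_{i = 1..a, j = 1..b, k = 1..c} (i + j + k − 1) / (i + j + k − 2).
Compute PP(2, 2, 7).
PP(2, 2, 7) = 540

Evaluate the triple product over i = 1..2, j = 1..2, k = 1..7. The factors are (2/1) · (3/2) · (4/3) · (5/4) · (6/5) · (7/6) · (8/7) · (3/2) · … (28 factors total). The numerators and denominators telescope so the product is an integer; carrying out the multiplication exactly gives PP(2, 2, 7) = 540.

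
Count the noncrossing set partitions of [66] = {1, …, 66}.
C_66 = 5632681584560312734993915705849145100

These noncrossing partitions are counted by the Catalan number C_n = (1/(n + 1)) · C(2n, n). For n = 66: C_66 = (1/67) · C(132, 66) = 377389666165540953244592352291892721700/67 = 5632681584560312734993915705849145100.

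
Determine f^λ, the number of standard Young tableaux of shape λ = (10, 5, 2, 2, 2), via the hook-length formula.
# SYT of shape (10, 5, 2, 2, 2) = 95931000

Hook-length formula: f^λ = n! / Π hook(c), product over all cells c of the Young diagram. For λ = (10, 5, 2, 2, 2), n = 21 boxes. Hook lengths by row (left-to-right, top-to-bottom): [14, 13, 9, 8, 7, 5, 4, 3, 2, 1]; [8, 7, 3, 2, 1]; [4, 3]; [3, 2]; [2, 1]. Product of hooks = 532580106240. So f^λ = 21! / 532580106240 = 51090942171709440000 / 532580106240 = 95931000.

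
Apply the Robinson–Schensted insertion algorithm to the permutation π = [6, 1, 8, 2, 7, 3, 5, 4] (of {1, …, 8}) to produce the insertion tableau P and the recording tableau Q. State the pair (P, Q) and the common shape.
P = [1, 2, 3, 4] / [5, 7] / [6] / [8];  Q = [1, 3, 5, 7] / [2, 4] / [6] / [8];  common shape = (4, 2, 1, 1)

Row-insert the values π_1, π_2, … into P one at a time, bumping the leftmost entry strictly greater than the inserted value down to the next row. The recording tableau Q records, in position (i, j), the step at which that cell was added to P.
  Insert 6 (step 1): P = [6];  Q = [1]
  Insert 1 (step 2): P = [1] / [6];  Q = [1] / [2]
  Insert 8 (step 3): P = [1, 8] / [6];  Q = [1, 3] / [2]
  Insert 2 (step 4): P = [1, 2] / [6, 8];  Q = [1, 3] / [2, 4]
  Insert 7 (step 5): P = [1, 2, 7] / [6, 8];  Q = [1, 3, 5] / [2, 4]
  Insert 3 (step 6): P = [1, 2, 3] / [6, 7] / [8];  Q = [1, 3, 5] / [2, 4] / [6]
  Insert 5 (step 7): P = [1, 2, 3, 5] / [6, 7] / [8];  Q = [1, 3, 5, 7] / [2, 4] / [6]
  Insert 4 (step 8): P = [1, 2, 3, 4] / [5, 7] / [6] / [8];  Q = [1, 3, 5, 7] / [2, 4] / [6] / [8]
Final shape: (4, 2, 1, 1).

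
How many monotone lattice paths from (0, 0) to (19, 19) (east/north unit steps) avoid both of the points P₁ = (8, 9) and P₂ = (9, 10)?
Number of paths = 22728461316

Inclusion–exclusion. Total paths: C(38, 19) = 35345263800. Through P₁: C(17, 8)·C(21, 11) = 8574525960. Through P₂: C(19, 9)·C(19, 10) = 8533694884. Since P₁ is strictly southwest of P₂, a monotone path through both must visit P₁ then P₂; paths through both = C(17, 8)·C(2, 1)·C(19, 10) = 4491418360. Avoid both = 35345263800 − 8574525960 − 8533694884 + 4491418360 = 22728461316.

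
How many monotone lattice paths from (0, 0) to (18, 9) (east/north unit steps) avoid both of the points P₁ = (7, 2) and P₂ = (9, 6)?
Number of paths = 2558861

Inclusion–exclusion. Total paths: C(27, 18) = 4686825. Through P₁: C(9, 7)·C(18, 11) = 1145664. Through P₂: C(15, 9)·C(12, 9) = 1101100. Since P₁ is strictly southwest of P₂, a monotone path through both must visit P₁ then P₂; paths through both = C(9, 7)·C(6, 2)·C(12, 9) = 118800. Avoid both = 4686825 − 1145664 − 1101100 + 118800 = 2558861.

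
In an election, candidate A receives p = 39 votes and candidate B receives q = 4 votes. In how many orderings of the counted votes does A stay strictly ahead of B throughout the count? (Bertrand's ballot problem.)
Strict-lead orderings = 100450

Total orderings of the 43 votes with 39 for A: C(43, 39) = 123410. By the Bertrand ballot formula (Cycle Lemma / reflection principle), the number of orderings in which A is strictly ahead of B throughout is (p − q)/(p + q) · C(p + q, p) = (39 − 4)/(39 + 4) · 123410 = 100450.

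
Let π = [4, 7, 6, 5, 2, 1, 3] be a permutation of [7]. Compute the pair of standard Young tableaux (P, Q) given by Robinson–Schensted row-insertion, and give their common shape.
P = [1, 3] / [2, 5] / [4] / [6] / [7];  Q = [1, 2] / [3, 7] / [4] / [5] / [6];  common shape = (2, 2, 1, 1, 1)

Row-insert the values π_1, π_2, … into P one at a time, bumping the leftmost entry strictly greater than the inserted value down to the next row. The recording tableau Q records, in position (i, j), the step at which that cell was added to P.
  Insert 4 (step 1): P = [4];  Q = [1]
  Insert 7 (step 2): P = [4, 7];  Q = [1, 2]
  Insert 6 (step 3): P = [4, 6] / [7];  Q = [1, 2] / [3]
  Insert 5 (step 4): P = [4, 5] / [6] / [7];  Q = [1, 2] / [3] / [4]
  Insert 2 (step 5): P = [2, 5] / [4] / [6] / [7];  Q = [1, 2] / [3] / [4] / [5]
  Insert 1 (step 6): P = [1, 5] / [2] / [4] / [6] / [7];  Q = [1, 2] / [3] / [4] / [5] / [6]
  Insert 3 (step 7): P = [1, 3] / [2, 5] / [4] / [6] / [7];  Q = [1, 2] / [3, 7] / [4] / [5] / [6]
Final shape: (2, 2, 1, 1, 1).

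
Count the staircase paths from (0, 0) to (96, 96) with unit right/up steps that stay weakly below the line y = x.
C_96 = 3721443204405954385563870541379246659709506697378694300

These NE paths below the diagonal are counted by the Catalan number C_n = (1/(n + 1)) · C(2n, n). For n = 96: C_96 = (1/97) · C(192, 96) = 360979990827377575399695442513786925991822149645733347100/97 = 3721443204405954385563870541379246659709506697378694300.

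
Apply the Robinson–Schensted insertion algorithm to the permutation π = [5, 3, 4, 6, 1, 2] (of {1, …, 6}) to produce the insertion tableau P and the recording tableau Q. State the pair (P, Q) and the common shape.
P = [1, 2, 6] / [3, 4] / [5];  Q = [1, 3, 4] / [2, 6] / [5];  common shape = (3, 2, 1)

Row-insert the values π_1, π_2, … into P one at a time, bumping the leftmost entry strictly greater than the inserted value down to the next row. The recording tableau Q records, in position (i, j), the step at which that cell was added to P.
  Insert 5 (step 1): P = [5];  Q = [1]
  Insert 3 (step 2): P = [3] / [5];  Q = [1] / [2]
  Insert 4 (step 3): P = [3, 4] / [5];  Q = [1, 3] / [2]
  Insert 6 (step 4): P = [3, 4, 6] / [5];  Q = [1, 3, 4] / [2]
  Insert 1 (step 5): P = [1, 4, 6] / [3] / [5];  Q = [1, 3, 4] / [2] / [5]
  Insert 2 (step 6): P = [1, 2, 6] / [3, 4] / [5];  Q = [1, 3, 4] / [2, 6] / [5]
Final shape: (3, 2, 1).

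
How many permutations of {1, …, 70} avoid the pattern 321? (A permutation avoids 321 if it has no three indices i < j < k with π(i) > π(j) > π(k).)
C_70 = 1321422108420282270489942177190229544600

These 321-avoiding permutations are counted by the Catalan number C_n = (1/(n + 1)) · C(2n, n). For n = 70: C_70 = (1/71) · C(140, 70) = 93820969697840041204785894580506297666600/71 = 1321422108420282270489942177190229544600.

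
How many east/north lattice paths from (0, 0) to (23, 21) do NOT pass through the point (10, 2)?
Number of paths = 1989689742480

Total paths from (0, 0) to (23, 21): C(44, 23) = 2012616400080. Paths through (10, 2): (paths (0, 0) → (10, 2)) × (paths (10, 2) → (23, 21)) = C(12, 10) · C(32, 13) = 66 · 347373600 = 22926657600. Avoidance count = 2012616400080 − 22926657600 = 1989689742480.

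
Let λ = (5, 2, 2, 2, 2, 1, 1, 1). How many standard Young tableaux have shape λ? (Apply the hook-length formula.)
# SYT of shape (5, 2, 2, 2, 2, 1, 1, 1) = 150150

Hook-length formula: f^λ = n! / Π hook(c), product over all cells c of the Young diagram. For λ = (5, 2, 2, 2, 2, 1, 1, 1), n = 16 boxes. Hook lengths by row (left-to-right, top-to-bottom): [12, 8, 3, 2, 1]; [8, 4]; [7, 3]; [6, 2]; [5, 1]; [3]; [2]; [1]. Product of hooks = 139345920. So f^λ = 16! / 139345920 = 20922789888000 / 139345920 = 150150.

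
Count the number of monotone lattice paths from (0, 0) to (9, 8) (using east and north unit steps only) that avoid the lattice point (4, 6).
Number of paths = 19900

Total paths from (0, 0) to (9, 8): C(17, 9) = 24310. Paths through (4, 6): (paths (0, 0) → (4, 6)) × (paths (4, 6) → (9, 8)) = C(10, 4) · C(7, 5) = 210 · 21 = 4410. Avoidance count = 24310 − 4410 = 19900.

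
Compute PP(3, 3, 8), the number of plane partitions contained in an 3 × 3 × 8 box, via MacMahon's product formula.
PP(3, 3, 8) = 259545

Evaluate the triple product over i = 1..3, j = 1..3, k = 1..8. The factors are (2/1) · (3/2) · (4/3) · (5/4) · (6/5) · (7/6) · (8/7) · (9/8) · … (72 factors total). The numerators and denominators telescope so the product is an integer; carrying out the multiplication exactly gives PP(3, 3, 8) = 259545.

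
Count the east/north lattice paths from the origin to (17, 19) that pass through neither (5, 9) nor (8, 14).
Number of paths = 6887179992

Inclusion–exclusion. Total paths: C(36, 17) = 8597496600. Through P₁: C(14, 5)·C(22, 12) = 1294585292. Through P₂: C(22, 8)·C(14, 9) = 640179540. Since P₁ is strictly southwest of P₂, a monotone path through both must visit P₁ then P₂; paths through both = C(14, 5)·C(8, 3)·C(14, 9) = 224448224. Avoid both = 8597496600 − 1294585292 − 640179540 + 224448224 = 6887179992.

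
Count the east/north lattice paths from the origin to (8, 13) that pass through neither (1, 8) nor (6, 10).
Number of paths = 118172

Inclusion–exclusion. Total paths: C(21, 8) = 203490. Through P₁: C(9, 1)·C(12, 7) = 7128. Through P₂: C(16, 6)·C(5, 2) = 80080. Since P₁ is strictly southwest of P₂, a monotone path through both must visit P₁ then P₂; paths through both = C(9, 1)·C(7, 5)·C(5, 2) = 1890. Avoid both = 203490 − 7128 − 80080 + 1890 = 118172.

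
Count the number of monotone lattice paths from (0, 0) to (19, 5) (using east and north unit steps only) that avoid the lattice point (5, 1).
Number of paths = 24144

Total paths from (0, 0) to (19, 5): C(24, 19) = 42504. Paths through (5, 1): (paths (0, 0) → (5, 1)) × (paths (5, 1) → (19, 5)) = C(6, 5) · C(18, 14) = 6 · 3060 = 18360. Avoidance count = 42504 − 18360 = 24144.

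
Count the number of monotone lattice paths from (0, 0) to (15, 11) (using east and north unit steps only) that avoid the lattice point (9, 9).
Number of paths = 6364800

Total paths from (0, 0) to (15, 11): C(26, 15) = 7726160. Paths through (9, 9): (paths (0, 0) → (9, 9)) × (paths (9, 9) → (15, 11)) = C(18, 9) · C(8, 6) = 48620 · 28 = 1361360. Avoidance count = 7726160 − 1361360 = 6364800.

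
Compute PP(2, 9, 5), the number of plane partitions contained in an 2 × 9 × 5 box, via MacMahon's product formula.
PP(2, 9, 5) = 1002001

Evaluate the triple product over i = 1..2, j = 1..9, k = 1..5. The factors are (2/1) · (3/2) · (4/3) · (5/4) · (6/5) · (3/2) · (4/3) · (5/4) · … (90 factors total). The numerators and denominators telescope so the product is an integer; carrying out the multiplication exactly gives PP(2, 9, 5) = 1002001.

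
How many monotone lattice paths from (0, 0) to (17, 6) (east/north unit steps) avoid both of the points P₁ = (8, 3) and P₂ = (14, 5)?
Number of paths = 36615

Inclusion–exclusion. Total paths: C(23, 17) = 100947. Through P₁: C(11, 8)·C(12, 9) = 36300. Through P₂: C(19, 14)·C(4, 3) = 46512. Since P₁ is strictly southwest of P₂, a monotone path through both must visit P₁ then P₂; paths through both = C(11, 8)·C(8, 6)·C(4, 3) = 18480. Avoid both = 100947 − 36300 − 46512 + 18480 = 36615.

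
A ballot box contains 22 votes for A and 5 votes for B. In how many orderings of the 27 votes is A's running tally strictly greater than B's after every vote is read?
Strict-lead orderings = 50830

Total orderings of the 27 votes with 22 for A: C(27, 22) = 80730. By the Bertrand ballot formula (Cycle Lemma / reflection principle), the number of orderings in which A is strictly ahead of B throughout is (p − q)/(p + q) · C(p + q, p) = (22 − 5)/(22 + 5) · 80730 = 50830.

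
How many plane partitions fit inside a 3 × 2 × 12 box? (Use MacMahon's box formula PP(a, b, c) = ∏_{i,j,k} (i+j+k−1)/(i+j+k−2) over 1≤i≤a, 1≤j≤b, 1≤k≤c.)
PP(3, 2, 12) = 63700

Evaluate the triple product over i = 1..3, j = 1..2, k = 1..12. The factors are (2/1) · (3/2) · (4/3) · (5/4) · (6/5) · (7/6) · (8/7) · (9/8) · … (72 factors total). The numerators and denominators telescope so the product is an integer; carrying out the multiplication exactly gives PP(3, 2, 12) = 63700.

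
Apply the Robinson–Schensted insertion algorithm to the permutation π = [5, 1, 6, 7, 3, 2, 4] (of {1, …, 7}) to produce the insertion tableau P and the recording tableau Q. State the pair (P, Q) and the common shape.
P = [1, 2, 4] / [3, 6, 7] / [5];  Q = [1, 3, 4] / [2, 5, 7] / [6];  common shape = (3, 3, 1)

Row-insert the values π_1, π_2, … into P one at a time, bumping the leftmost entry strictly greater than the inserted value down to the next row. The recording tableau Q records, in position (i, j), the step at which that cell was added to P.
  Insert 5 (step 1): P = [5];  Q = [1]
  Insert 1 (step 2): P = [1] / [5];  Q = [1] / [2]
  Insert 6 (step 3): P = [1, 6] / [5];  Q = [1, 3] / [2]
  Insert 7 (step 4): P = [1, 6, 7] / [5];  Q = [1, 3, 4] / [2]
  Insert 3 (step 5): P = [1, 3, 7] / [5, 6];  Q = [1, 3, 4] / [2, 5]
  Insert 2 (step 6): P = [1, 2, 7] / [3, 6] / [5];  Q = [1, 3, 4] / [2, 5] / [6]
  Insert 4 (step 7): P = [1, 2, 4] / [3, 6, 7] / [5];  Q = [1, 3, 4] / [2, 5, 7] / [6]
Final shape: (3, 3, 1).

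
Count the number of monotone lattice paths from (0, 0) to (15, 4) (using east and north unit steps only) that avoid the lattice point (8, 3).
Number of paths = 2556

Total paths from (0, 0) to (15, 4): C(19, 15) = 3876. Paths through (8, 3): (paths (0, 0) → (8, 3)) × (paths (8, 3) → (15, 4)) = C(11, 8) · C(8, 7) = 165 · 8 = 1320. Avoidance count = 3876 − 1320 = 2556.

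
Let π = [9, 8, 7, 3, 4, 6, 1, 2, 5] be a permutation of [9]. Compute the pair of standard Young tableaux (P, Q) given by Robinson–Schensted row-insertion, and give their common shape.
P = [1, 2, 5] / [3, 4, 6] / [7] / [8] / [9];  Q = [1, 5, 6] / [2, 8, 9] / [3] / [4] / [7];  common shape = (3, 3, 1, 1, 1)

Row-insert the values π_1, π_2, … into P one at a time, bumping the leftmost entry strictly greater than the inserted value down to the next row. The recording tableau Q records, in position (i, j), the step at which that cell was added to P.
  Insert 9 (step 1): P = [9];  Q = [1]
  Insert 8 (step 2): P = [8] / [9];  Q = [1] / [2]
  Insert 7 (step 3): P = [7] / [8] / [9];  Q = [1] / [2] / [3]
  Insert 3 (step 4): P = [3] / [7] / [8] / [9];  Q = [1] / [2] / [3] / [4]
  Insert 4 (step 5): P = [3, 4] / [7] / [8] / [9];  Q = [1, 5] / [2] / [3] / [4]
  Insert 6 (step 6): P = [3, 4, 6] / [7] / [8] / [9];  Q = [1, 5, 6] / [2] / [3] / [4]
  Insert 1 (step 7): P = [1, 4, 6] / [3] / [7] / [8] / [9];  Q = [1, 5, 6] / [2] / [3] / [4] / [7]
  Insert 2 (step 8): P = [1, 2, 6] / [3, 4] / [7] / [8] / [9];  Q = [1, 5, 6] / [2, 8] / [3] / [4] / [7]
  Insert 5 (step 9): P = [1, 2, 5] / [3, 4, 6] / [7] / [8] / [9];  Q = [1, 5, 6] / [2, 8, 9] / [3] / [4] / [7]
Final shape: (3, 3, 1, 1, 1).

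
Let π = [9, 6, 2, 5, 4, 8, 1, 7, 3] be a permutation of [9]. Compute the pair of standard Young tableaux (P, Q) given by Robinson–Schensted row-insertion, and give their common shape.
P = [1, 3, 7] / [2, 4] / [5, 8] / [6] / [9];  Q = [1, 4, 6] / [2, 8] / [3, 9] / [5] / [7];  common shape = (3, 2, 2, 1, 1)

Row-insert the values π_1, π_2, … into P one at a time, bumping the leftmost entry strictly greater than the inserted value down to the next row. The recording tableau Q records, in position (i, j), the step at which that cell was added to P.
  Insert 9 (step 1): P = [9];  Q = [1]
  Insert 6 (step 2): P = [6] / [9];  Q = [1] / [2]
  Insert 2 (step 3): P = [2] / [6] / [9];  Q = [1] / [2] / [3]
  Insert 5 (step 4): P = [2, 5] / [6] / [9];  Q = [1, 4] / [2] / [3]
  Insert 4 (step 5): P = [2, 4] / [5] / [6] / [9];  Q = [1, 4] / [2] / [3] / [5]
  Insert 8 (step 6): P = [2, 4, 8] / [5] / [6] / [9];  Q = [1, 4, 6] / [2] / [3] / [5]
  Insert 1 (step 7): P = [1, 4, 8] / [2] / [5] / [6] / [9];  Q = [1, 4, 6] / [2] / [3] / [5] / [7]
  Insert 7 (step 8): P = [1, 4, 7] / [2, 8] / [5] / [6] / [9];  Q = [1, 4, 6] / [2, 8] / [3] / [5] / [7]
  Insert 3 (step 9): P = [1, 3, 7] / [2, 4] / [5, 8] / [6] / [9];  Q = [1, 4, 6] / [2, 8] / [3, 9] / [5] / [7]
Final shape: (3, 2, 2, 1, 1).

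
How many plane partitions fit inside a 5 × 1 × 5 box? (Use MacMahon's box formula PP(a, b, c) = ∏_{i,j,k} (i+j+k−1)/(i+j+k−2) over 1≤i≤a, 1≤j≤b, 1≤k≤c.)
PP(5, 1, 5) = 252

Evaluate the triple product over i = 1..5, j = 1..1, k = 1..5. The factors are (2/1) · (3/2) · (4/3) · (5/4) · (6/5) · (3/2) · (4/3) · (5/4) · … (25 factors total). The numerators and denominators telescope so the product is an integer; carrying out the multiplication exactly gives PP(5, 1, 5) = 252.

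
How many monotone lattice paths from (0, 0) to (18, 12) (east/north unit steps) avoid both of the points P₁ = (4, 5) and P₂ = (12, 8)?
Number of paths = 49754145

Inclusion–exclusion. Total paths: C(30, 18) = 86493225. Through P₁: C(9, 4)·C(21, 14) = 14651280. Through P₂: C(20, 12)·C(10, 6) = 26453700. Since P₁ is strictly southwest of P₂, a monotone path through both must visit P₁ then P₂; paths through both = C(9, 4)·C(11, 8)·C(10, 6) = 4365900. Avoid both = 86493225 − 14651280 − 26453700 + 4365900 = 49754145.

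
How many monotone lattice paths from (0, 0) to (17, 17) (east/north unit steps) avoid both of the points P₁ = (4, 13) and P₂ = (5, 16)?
Number of paths = 2327801043

Inclusion–exclusion. Total paths: C(34, 17) = 2333606220. Through P₁: C(17, 4)·C(17, 13) = 5664400. Through P₂: C(21, 5)·C(13, 12) = 264537. Since P₁ is strictly southwest of P₂, a monotone path through both must visit P₁ then P₂; paths through both = C(17, 4)·C(4, 1)·C(13, 12) = 123760. Avoid both = 2333606220 − 5664400 − 264537 + 123760 = 2327801043.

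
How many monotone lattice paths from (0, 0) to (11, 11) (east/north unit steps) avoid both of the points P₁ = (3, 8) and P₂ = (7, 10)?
Number of paths = 593342

Inclusion–exclusion. Total paths: C(22, 11) = 705432. Through P₁: C(11, 3)·C(11, 8) = 27225. Through P₂: C(17, 7)·C(5, 4) = 97240. Since P₁ is strictly southwest of P₂, a monotone path through both must visit P₁ then P₂; paths through both = C(11, 3)·C(6, 4)·C(5, 4) = 12375. Avoid both = 705432 − 27225 − 97240 + 12375 = 593342.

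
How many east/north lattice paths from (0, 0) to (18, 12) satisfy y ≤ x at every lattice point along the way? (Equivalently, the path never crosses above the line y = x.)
Number of paths = 31865925

By the reflection principle (André's argument), the number of monotone paths to (18, 12) with n ≤ m that never go above y = x is C(30, 18) − C(30, 19) = 86493225 − 54627300 = 31865925.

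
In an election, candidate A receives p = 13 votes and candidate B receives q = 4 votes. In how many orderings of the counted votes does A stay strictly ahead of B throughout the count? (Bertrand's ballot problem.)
Strict-lead orderings = 1260

Total orderings of the 17 votes with 13 for A: C(17, 13) = 2380. By the Bertrand ballot formula (Cycle Lemma / reflection principle), the number of orderings in which A is strictly ahead of B throughout is (p − q)/(p + q) · C(p + q, p) = (13 − 4)/(13 + 4) · 2380 = 1260.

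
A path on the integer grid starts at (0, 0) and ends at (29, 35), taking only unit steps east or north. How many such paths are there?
Number of paths = 1388818294740297792

A monotone lattice path from (0, 0) to (29, 35) consists of 29 east steps and 35 north steps in some order, so it is determined by which 29 of the 64 steps are east. The count is C(64, 29) = 1388818294740297792.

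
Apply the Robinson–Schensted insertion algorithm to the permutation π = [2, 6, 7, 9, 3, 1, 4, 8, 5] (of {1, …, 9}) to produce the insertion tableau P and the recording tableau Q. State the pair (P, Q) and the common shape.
P = [1, 3, 4, 5] / [2, 7, 8] / [6, 9];  Q = [1, 2, 3, 4] / [5, 7, 8] / [6, 9];  common shape = (4, 3, 2)

Row-insert the values π_1, π_2, … into P one at a time, bumping the leftmost entry strictly greater than the inserted value down to the next row. The recording tableau Q records, in position (i, j), the step at which that cell was added to P.
  Insert 2 (step 1): P = [2];  Q = [1]
  Insert 6 (step 2): P = [2, 6];  Q = [1, 2]
  Insert 7 (step 3): P = [2, 6, 7];  Q = [1, 2, 3]
  Insert 9 (step 4): P = [2, 6, 7, 9];  Q = [1, 2, 3, 4]
  Insert 3 (step 5): P = [2, 3, 7, 9] / [6];  Q = [1, 2, 3, 4] / [5]
  Insert 1 (step 6): P = [1, 3, 7, 9] / [2] / [6];  Q = [1, 2, 3, 4] / [5] / [6]
  Insert 4 (step 7): P = [1, 3, 4, 9] / [2, 7] / [6];  Q = [1, 2, 3, 4] / [5, 7] / [6]
  Insert 8 (step 8): P = [1, 3, 4, 8] / [2, 7, 9] / [6];  Q = [1, 2, 3, 4] / [5, 7, 8] / [6]
  Insert 5 (step 9): P = [1, 3, 4, 5] / [2, 7, 8] / [6, 9];  Q = [1, 2, 3, 4] / [5, 7, 8] / [6, 9]
Final shape: (4, 3, 2).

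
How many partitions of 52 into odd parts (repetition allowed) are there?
p_odd(52) = 4582

Enumerate partitions using only odd parts via the recurrence o(n, m) = o(n, m−2) + o(n−m, m) over odd m, starting from the largest odd part ≤ n. This gives p_odd(52) = 4582. (Euler's theorem: equals the count of distinct-part partitions.)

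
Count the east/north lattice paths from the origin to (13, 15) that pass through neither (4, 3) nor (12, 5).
Number of paths = 27103867

Inclusion–exclusion. Total paths: C(28, 13) = 37442160. Through P₁: C(7, 4)·C(21, 9) = 10287550. Through P₂: C(17, 12)·C(11, 1) = 68068. Since P₁ is strictly southwest of P₂, a monotone path through both must visit P₁ then P₂; paths through both = C(7, 4)·C(10, 8)·C(11, 1) = 17325. Avoid both = 37442160 − 10287550 − 68068 + 17325 = 27103867.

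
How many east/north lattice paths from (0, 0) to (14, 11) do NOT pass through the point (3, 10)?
Number of paths = 4453968

Total paths from (0, 0) to (14, 11): C(25, 14) = 4457400. Paths through (3, 10): (paths (0, 0) → (3, 10)) × (paths (3, 10) → (14, 11)) = C(13, 3) · C(12, 11) = 286 · 12 = 3432. Avoidance count = 4457400 − 3432 = 4453968.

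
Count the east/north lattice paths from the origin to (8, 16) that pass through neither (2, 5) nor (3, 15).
Number of paths = 472065

Inclusion–exclusion. Total paths: C(24, 8) = 735471. Through P₁: C(7, 2)·C(17, 6) = 259896. Through P₂: C(18, 3)·C(6, 5) = 4896. Since P₁ is strictly southwest of P₂, a monotone path through both must visit P₁ then P₂; paths through both = C(7, 2)·C(11, 1)·C(6, 5) = 1386. Avoid both = 735471 − 259896 − 4896 + 1386 = 472065.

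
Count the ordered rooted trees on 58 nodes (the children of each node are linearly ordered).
C_57 = 26700952856774851904245220912664

These ordered rooted trees are counted by the Catalan number C_n = (1/(n + 1)) · C(2n, n). For n = 57: C_57 = (1/58) · C(114, 57) = 1548655265692941410446222812934512/58 = 26700952856774851904245220912664.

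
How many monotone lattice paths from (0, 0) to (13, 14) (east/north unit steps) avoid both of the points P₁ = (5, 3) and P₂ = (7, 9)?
Number of paths = 11264844

Inclusion–exclusion. Total paths: C(27, 13) = 20058300. Through P₁: C(8, 5)·C(19, 8) = 4232592. Through P₂: C(16, 7)·C(11, 6) = 5285280. Since P₁ is strictly southwest of P₂, a monotone path through both must visit P₁ then P₂; paths through both = C(8, 5)·C(8, 2)·C(11, 6) = 724416. Avoid both = 20058300 − 4232592 − 5285280 + 724416 = 11264844.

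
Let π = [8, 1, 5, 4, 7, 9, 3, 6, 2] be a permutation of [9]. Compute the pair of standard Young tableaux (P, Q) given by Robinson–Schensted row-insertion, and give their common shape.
P = [1, 2, 6, 9] / [3, 7] / [4] / [5] / [8];  Q = [1, 3, 5, 6] / [2, 8] / [4] / [7] / [9];  common shape = (4, 2, 1, 1, 1)

Row-insert the values π_1, π_2, … into P one at a time, bumping the leftmost entry strictly greater than the inserted value down to the next row. The recording tableau Q records, in position (i, j), the step at which that cell was added to P.
  Insert 8 (step 1): P = [8];  Q = [1]
  Insert 1 (step 2): P = [1] / [8];  Q = [1] / [2]
  Insert 5 (step 3): P = [1, 5] / [8];  Q = [1, 3] / [2]
  Insert 4 (step 4): P = [1, 4] / [5] / [8];  Q = [1, 3] / [2] / [4]
  Insert 7 (step 5): P = [1, 4, 7] / [5] / [8];  Q = [1, 3, 5] / [2] / [4]
  Insert 9 (step 6): P = [1, 4, 7, 9] / [5] / [8];  Q = [1, 3, 5, 6] / [2] / [4]
  Insert 3 (step 7): P = [1, 3, 7, 9] / [4] / [5] / [8];  Q = [1, 3, 5, 6] / [2] / [4] / [7]
  Insert 6 (step 8): P = [1, 3, 6, 9] / [4, 7] / [5] / [8];  Q = [1, 3, 5, 6] / [2, 8] / [4] / [7]
  Insert 2 (step 9): P = [1, 2, 6, 9] / [3, 7] / [4] / [5] / [8];  Q = [1, 3, 5, 6] / [2, 8] / [4] / [7] / [9]
Final shape: (4, 2, 1, 1, 1).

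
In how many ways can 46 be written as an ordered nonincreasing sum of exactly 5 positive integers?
p(46, 5 parts) = 1898

Partitions of n into exactly k parts are in bijection with partitions of n − k into at most k parts (subtract 1 from each part). So p(46, exactly 5) = p(41, parts ≤ 5). Computing via the recurrence p(m, j) = p(m, j−1) + p(m−j, j) gives 1898.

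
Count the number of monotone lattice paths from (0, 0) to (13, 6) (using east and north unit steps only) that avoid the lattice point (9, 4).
Number of paths = 16407

Total paths from (0, 0) to (13, 6): C(19, 13) = 27132. Paths through (9, 4): (paths (0, 0) → (9, 4)) × (paths (9, 4) → (13, 6)) = C(13, 9) · C(6, 4) = 715 · 15 = 10725. Avoidance count = 27132 − 10725 = 16407.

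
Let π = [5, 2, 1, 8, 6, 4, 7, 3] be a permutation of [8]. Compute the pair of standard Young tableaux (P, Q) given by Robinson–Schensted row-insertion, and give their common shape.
P = [1, 3, 7] / [2, 4] / [5, 6] / [8];  Q = [1, 4, 7] / [2, 5] / [3, 6] / [8];  common shape = (3, 2, 2, 1)

Row-insert the values π_1, π_2, … into P one at a time, bumping the leftmost entry strictly greater than the inserted value down to the next row. The recording tableau Q records, in position (i, j), the step at which that cell was added to P.
  Insert 5 (step 1): P = [5];  Q = [1]
  Insert 2 (step 2): P = [2] / [5];  Q = [1] / [2]
  Insert 1 (step 3): P = [1] / [2] / [5];  Q = [1] / [2] / [3]
  Insert 8 (step 4): P = [1, 8] / [2] / [5];  Q = [1, 4] / [2] / [3]
  Insert 6 (step 5): P = [1, 6] / [2, 8] / [5];  Q = [1, 4] / [2, 5] / [3]
  Insert 4 (step 6): P = [1, 4] / [2, 6] / [5, 8];  Q = [1, 4] / [2, 5] / [3, 6]
  Insert 7 (step 7): P = [1, 4, 7] / [2, 6] / [5, 8];  Q = [1, 4, 7] / [2, 5] / [3, 6]
  Insert 3 (step 8): P = [1, 3, 7] / [2, 4] / [5, 6] / [8];  Q = [1, 4, 7] / [2, 5] / [3, 6] / [8]
Final shape: (3, 2, 2, 1).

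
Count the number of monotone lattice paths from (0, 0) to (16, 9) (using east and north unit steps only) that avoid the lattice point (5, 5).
Number of paths = 1698995

Total paths from (0, 0) to (16, 9): C(25, 16) = 2042975. Paths through (5, 5): (paths (0, 0) → (5, 5)) × (paths (5, 5) → (16, 9)) = C(10, 5) · C(15, 11) = 252 · 1365 = 343980. Avoidance count = 2042975 − 343980 = 1698995.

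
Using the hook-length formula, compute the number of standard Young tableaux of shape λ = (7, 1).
# SYT of shape (7, 1) = 7

Hook-length formula: f^λ = n! / Π hook(c), product over all cells c of the Young diagram. For λ = (7, 1), n = 8 boxes. Hook lengths by row (left-to-right, top-to-bottom): [8, 6, 5, 4, 3, 2, 1]; [1]. Product of hooks = 5760. So f^λ = 8! / 5760 = 40320 / 5760 = 7.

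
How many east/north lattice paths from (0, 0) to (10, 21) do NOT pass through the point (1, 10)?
Number of paths = 42504605

Total paths from (0, 0) to (10, 21): C(31, 10) = 44352165. Paths through (1, 10): (paths (0, 0) → (1, 10)) × (paths (1, 10) → (10, 21)) = C(11, 1) · C(20, 9) = 11 · 167960 = 1847560. Avoidance count = 44352165 − 1847560 = 42504605.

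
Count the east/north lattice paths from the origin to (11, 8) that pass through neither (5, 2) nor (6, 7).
Number of paths = 46638

Inclusion–exclusion. Total paths: C(19, 11) = 75582. Through P₁: C(7, 5)·C(12, 6) = 19404. Through P₂: C(13, 6)·C(6, 5) = 10296. Since P₁ is strictly southwest of P₂, a monotone path through both must visit P₁ then P₂; paths through both = C(7, 5)·C(6, 1)·C(6, 5) = 756. Avoid both = 75582 − 19404 − 10296 + 756 = 46638.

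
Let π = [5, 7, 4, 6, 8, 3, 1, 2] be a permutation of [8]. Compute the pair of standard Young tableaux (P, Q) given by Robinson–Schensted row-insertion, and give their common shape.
P = [1, 2, 8] / [3, 6] / [4, 7] / [5];  Q = [1, 2, 5] / [3, 4] / [6, 8] / [7];  common shape = (3, 2, 2, 1)

Row-insert the values π_1, π_2, … into P one at a time, bumping the leftmost entry strictly greater than the inserted value down to the next row. The recording tableau Q records, in position (i, j), the step at which that cell was added to P.
  Insert 5 (step 1): P = [5];  Q = [1]
  Insert 7 (step 2): P = [5, 7];  Q = [1, 2]
  Insert 4 (step 3): P = [4, 7] / [5];  Q = [1, 2] / [3]
  Insert 6 (step 4): P = [4, 6] / [5, 7];  Q = [1, 2] / [3, 4]
  Insert 8 (step 5): P = [4, 6, 8] / [5, 7];  Q = [1, 2, 5] / [3, 4]
  Insert 3 (step 6): P = [3, 6, 8] / [4, 7] / [5];  Q = [1, 2, 5] / [3, 4] / [6]
  Insert 1 (step 7): P = [1, 6, 8] / [3, 7] / [4] / [5];  Q = [1, 2, 5] / [3, 4] / [6] / [7]
  Insert 2 (step 8): P = [1, 2, 8] / [3, 6] / [4, 7] / [5];  Q = [1, 2, 5] / [3, 4] / [6, 8] / [7]
Final shape: (3, 2, 2, 1).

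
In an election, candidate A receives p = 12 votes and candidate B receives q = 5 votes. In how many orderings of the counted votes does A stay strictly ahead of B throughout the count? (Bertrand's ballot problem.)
Strict-lead orderings = 2548

Total orderings of the 17 votes with 12 for A: C(17, 12) = 6188. By the Bertrand ballot formula (Cycle Lemma / reflection principle), the number of orderings in which A is strictly ahead of B throughout is (p − q)/(p + q) · C(p + q, p) = (12 − 5)/(12 + 5) · 6188 = 2548.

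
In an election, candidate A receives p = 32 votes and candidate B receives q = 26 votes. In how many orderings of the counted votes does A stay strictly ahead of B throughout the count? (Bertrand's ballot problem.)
Strict-lead orderings = 2291416680811797

Total orderings of the 58 votes with 32 for A: C(58, 32) = 22150361247847371. By the Bertrand ballot formula (Cycle Lemma / reflection principle), the number of orderings in which A is strictly ahead of B throughout is (p − q)/(p + q) · C(p + q, p) = (32 − 26)/(32 + 26) · 22150361247847371 = 2291416680811797.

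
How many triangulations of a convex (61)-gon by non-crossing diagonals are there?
C_59 = 405944995127576985730643443367112

These polygon triangulations are counted by the Catalan number C_n = (1/(n + 1)) · C(2n, n). For n = 59: C_59 = (1/60) · C(118, 59) = 24356699707654619143838606602026720/60 = 405944995127576985730643443367112.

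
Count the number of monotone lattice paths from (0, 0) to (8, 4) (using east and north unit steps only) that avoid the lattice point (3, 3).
Number of paths = 375

Total paths from (0, 0) to (8, 4): C(12, 8) = 495. Paths through (3, 3): (paths (0, 0) → (3, 3)) × (paths (3, 3) → (8, 4)) = C(6, 3) · C(6, 5) = 20 · 6 = 120. Avoidance count = 495 − 120 = 375.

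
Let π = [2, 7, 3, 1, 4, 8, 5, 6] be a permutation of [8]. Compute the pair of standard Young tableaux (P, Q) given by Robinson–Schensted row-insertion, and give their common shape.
P = [1, 3, 4, 5, 6] / [2, 8] / [7];  Q = [1, 2, 5, 6, 8] / [3, 7] / [4];  common shape = (5, 2, 1)

Row-insert the values π_1, π_2, … into P one at a time, bumping the leftmost entry strictly greater than the inserted value down to the next row. The recording tableau Q records, in position (i, j), the step at which that cell was added to P.
  Insert 2 (step 1): P = [2];  Q = [1]
  Insert 7 (step 2): P = [2, 7];  Q = [1, 2]
  Insert 3 (step 3): P = [2, 3] / [7];  Q = [1, 2] / [3]
  Insert 1 (step 4): P = [1, 3] / [2] / [7];  Q = [1, 2] / [3] / [4]
  Insert 4 (step 5): P = [1, 3, 4] / [2] / [7];  Q = [1, 2, 5] / [3] / [4]
  Insert 8 (step 6): P = [1, 3, 4, 8] / [2] / [7];  Q = [1, 2, 5, 6] / [3] / [4]
  Insert 5 (step 7): P = [1, 3, 4, 5] / [2, 8] / [7];  Q = [1, 2, 5, 6] / [3, 7] / [4]
  Insert 6 (step 8): P = [1, 3, 4, 5, 6] / [2, 8] / [7];  Q = [1, 2, 5, 6, 8] / [3, 7] / [4]
Final shape: (5, 2, 1).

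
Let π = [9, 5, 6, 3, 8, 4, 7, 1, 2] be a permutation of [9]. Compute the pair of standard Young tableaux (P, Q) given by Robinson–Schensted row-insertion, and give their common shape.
P = [1, 2, 7] / [3, 4, 8] / [5, 6] / [9];  Q = [1, 3, 5] / [2, 6, 7] / [4, 9] / [8];  common shape = (3, 3, 2, 1)

Row-insert the values π_1, π_2, … into P one at a time, bumping the leftmost entry strictly greater than the inserted value down to the next row. The recording tableau Q records, in position (i, j), the step at which that cell was added to P.
  Insert 9 (step 1): P = [9];  Q = [1]
  Insert 5 (step 2): P = [5] / [9];  Q = [1] / [2]
  Insert 6 (step 3): P = [5, 6] / [9];  Q = [1, 3] / [2]
  Insert 3 (step 4): P = [3, 6] / [5] / [9];  Q = [1, 3] / [2] / [4]
  Insert 8 (step 5): P = [3, 6, 8] / [5] / [9];  Q = [1, 3, 5] / [2] / [4]
  Insert 4 (step 6): P = [3, 4, 8] / [5, 6] / [9];  Q = [1, 3, 5] / [2, 6] / [4]
  Insert 7 (step 7): P = [3, 4, 7] / [5, 6, 8] / [9];  Q = [1, 3, 5] / [2, 6, 7] / [4]
  Insert 1 (step 8): P = [1, 4, 7] / [3, 6, 8] / [5] / [9];  Q = [1, 3, 5] / [2, 6, 7] / [4] / [8]
  Insert 2 (step 9): P = [1, 2, 7] / [3, 4, 8] / [5, 6] / [9];  Q = [1, 3, 5] / [2, 6, 7] / [4, 9] / [8]
Final shape: (3, 3, 2, 1).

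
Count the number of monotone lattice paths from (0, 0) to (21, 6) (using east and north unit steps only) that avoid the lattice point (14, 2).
Number of paths = 256410

Total paths from (0, 0) to (21, 6): C(27, 21) = 296010. Paths through (14, 2): (paths (0, 0) → (14, 2)) × (paths (14, 2) → (21, 6)) = C(16, 14) · C(11, 7) = 120 · 330 = 39600. Avoidance count = 296010 − 39600 = 256410.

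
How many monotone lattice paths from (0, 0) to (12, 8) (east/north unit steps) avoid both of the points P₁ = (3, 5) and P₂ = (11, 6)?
Number of paths = 78034

Inclusion–exclusion. Total paths: C(20, 12) = 125970. Through P₁: C(8, 3)·C(12, 9) = 12320. Through P₂: C(17, 11)·C(3, 1) = 37128. Since P₁ is strictly southwest of P₂, a monotone path through both must visit P₁ then P₂; paths through both = C(8, 3)·C(9, 8)·C(3, 1) = 1512. Avoid both = 125970 − 12320 − 37128 + 1512 = 78034.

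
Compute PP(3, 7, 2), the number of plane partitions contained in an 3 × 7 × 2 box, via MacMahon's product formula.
PP(3, 7, 2) = 4950

Evaluate the triple product over i = 1..3, j = 1..7, k = 1..2. The factors are (2/1) · (3/2) · (3/2) · (4/3) · (4/3) · (5/4) · (5/4) · (6/5) · … (42 factors total). The numerators and denominators telescope so the product is an integer; carrying out the multiplication exactly gives PP(3, 7, 2) = 4950.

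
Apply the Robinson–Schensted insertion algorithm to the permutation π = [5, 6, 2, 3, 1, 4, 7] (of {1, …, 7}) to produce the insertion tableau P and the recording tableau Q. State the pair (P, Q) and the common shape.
P = [1, 3, 4, 7] / [2, 6] / [5];  Q = [1, 2, 6, 7] / [3, 4] / [5];  common shape = (4, 2, 1)

Row-insert the values π_1, π_2, … into P one at a time, bumping the leftmost entry strictly greater than the inserted value down to the next row. The recording tableau Q records, in position (i, j), the step at which that cell was added to P.
  Insert 5 (step 1): P = [5];  Q = [1]
  Insert 6 (step 2): P = [5, 6];  Q = [1, 2]
  Insert 2 (step 3): P = [2, 6] / [5];  Q = [1, 2] / [3]
  Insert 3 (step 4): P = [2, 3] / [5, 6];  Q = [1, 2] / [3, 4]
  Insert 1 (step 5): P = [1, 3] / [2, 6] / [5];  Q = [1, 2] / [3, 4] / [5]
  Insert 4 (step 6): P = [1, 3, 4] / [2, 6] / [5];  Q = [1, 2, 6] / [3, 4] / [5]
  Insert 7 (step 7): P = [1, 3, 4, 7] / [2, 6] / [5];  Q = [1, 2, 6, 7] / [3, 4] / [5]
Final shape: (4, 2, 1).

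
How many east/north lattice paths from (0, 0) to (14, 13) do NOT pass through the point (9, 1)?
Number of paths = 19996420

Total paths from (0, 0) to (14, 13): C(27, 14) = 20058300. Paths through (9, 1): (paths (0, 0) → (9, 1)) × (paths (9, 1) → (14, 13)) = C(10, 9) · C(17, 5) = 10 · 6188 = 61880. Avoidance count = 20058300 − 61880 = 19996420.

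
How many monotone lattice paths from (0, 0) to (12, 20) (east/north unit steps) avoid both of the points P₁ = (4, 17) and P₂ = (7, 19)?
Number of paths = 221217615

Inclusion–exclusion. Total paths: C(32, 12) = 225792840. Through P₁: C(21, 4)·C(11, 8) = 987525. Through P₂: C(26, 7)·C(6, 5) = 3946800. Since P₁ is strictly southwest of P₂, a monotone path through both must visit P₁ then P₂; paths through both = C(21, 4)·C(5, 3)·C(6, 5) = 359100. Avoid both = 225792840 − 987525 − 3946800 + 359100 = 221217615.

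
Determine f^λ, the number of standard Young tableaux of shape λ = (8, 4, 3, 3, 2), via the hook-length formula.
# SYT of shape (8, 4, 3, 3, 2) = 88179000

Hook-length formula: f^λ = n! / Π hook(c), product over all cells c of the Young diagram. For λ = (8, 4, 3, 3, 2), n = 20 boxes. Hook lengths by row (left-to-right, top-to-bottom): [12, 11, 9, 6, 4, 3, 2, 1]; [7, 6, 4, 1]; [5, 4, 2]; [4, 3, 1]; [2, 1]. Product of hooks = 27590492160. So f^λ = 20! / 27590492160 = 2432902008176640000 / 27590492160 = 88179000.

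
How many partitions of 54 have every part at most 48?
p(54, parts ≤ 48) = 386136

Use the recurrence p(n, m) = p(n, m−1) + p(n−m, m): either the largest part is < m (count p(n, m−1)) or the largest part is exactly m (remove one copy of m, count p(n−m, m)). With p(0, ·) = 1 this gives p(54, parts ≤ 48) = 386136. (By conjugating Young diagrams, this also counts partitions of 54 into at most 48 parts.)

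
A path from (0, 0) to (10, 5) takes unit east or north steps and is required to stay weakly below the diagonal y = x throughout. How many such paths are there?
Number of paths = 1638

By the reflection principle (André's argument), the number of monotone paths to (10, 5) with n ≤ m that never go above y = x is C(15, 10) − C(15, 11) = 3003 − 1365 = 1638.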